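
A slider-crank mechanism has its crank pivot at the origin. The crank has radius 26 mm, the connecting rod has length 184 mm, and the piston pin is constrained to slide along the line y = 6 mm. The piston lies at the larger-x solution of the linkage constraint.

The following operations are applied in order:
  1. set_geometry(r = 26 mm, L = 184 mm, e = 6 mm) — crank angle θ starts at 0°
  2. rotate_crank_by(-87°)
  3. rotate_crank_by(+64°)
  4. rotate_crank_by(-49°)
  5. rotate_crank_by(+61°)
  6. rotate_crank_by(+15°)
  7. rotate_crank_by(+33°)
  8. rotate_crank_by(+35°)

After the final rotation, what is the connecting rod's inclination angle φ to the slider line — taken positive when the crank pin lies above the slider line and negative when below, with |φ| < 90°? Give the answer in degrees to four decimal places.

5.8417

set_geometry: r = 26 mm, L = 184 mm, e = 6 mm; θ ← 0°
rotate_crank_by(-87°): θ ← 0° -87° = -87°
rotate_crank_by(+64°): θ ← -87° +64° = -23°
rotate_crank_by(-49°): θ ← -23° -49° = -72°
rotate_crank_by(+61°): θ ← -72° +61° = -11°
rotate_crank_by(+15°): θ ← -11° +15° = 4°
rotate_crank_by(+33°): θ ← 4° +33° = 37°
rotate_crank_by(+35°): θ ← 37° +35° = 72°
crank pin P = (r cos θ, r sin θ) = (8.034442, 24.727469)
h = r sin θ − e = 24.727469 − 6 = 18.727469
sin φ = h / L = 18.727469 / 184 = 0.10177973
φ = arcsin(0.10177973) = 5.841664°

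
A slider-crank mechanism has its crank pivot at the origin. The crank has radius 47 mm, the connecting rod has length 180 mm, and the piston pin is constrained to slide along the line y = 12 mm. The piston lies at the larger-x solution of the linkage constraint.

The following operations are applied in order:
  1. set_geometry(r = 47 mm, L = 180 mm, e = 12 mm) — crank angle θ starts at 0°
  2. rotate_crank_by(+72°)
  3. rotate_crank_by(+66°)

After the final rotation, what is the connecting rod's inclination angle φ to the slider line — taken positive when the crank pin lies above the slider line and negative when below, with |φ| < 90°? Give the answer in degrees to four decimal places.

6.2030

set_geometry: r = 47 mm, L = 180 mm, e = 12 mm; θ ← 0°
rotate_crank_by(+72°): θ ← 0° +72° = 72°
rotate_crank_by(+66°): θ ← 72° +66° = 138°
crank pin P = (r cos θ, r sin θ) = (-34.927807, 31.449138)
h = r sin θ − e = 31.449138 − 12 = 19.449138
sin φ = h / L = 19.449138 / 180 = 0.10805077
φ = arcsin(0.10805077) = 6.202963°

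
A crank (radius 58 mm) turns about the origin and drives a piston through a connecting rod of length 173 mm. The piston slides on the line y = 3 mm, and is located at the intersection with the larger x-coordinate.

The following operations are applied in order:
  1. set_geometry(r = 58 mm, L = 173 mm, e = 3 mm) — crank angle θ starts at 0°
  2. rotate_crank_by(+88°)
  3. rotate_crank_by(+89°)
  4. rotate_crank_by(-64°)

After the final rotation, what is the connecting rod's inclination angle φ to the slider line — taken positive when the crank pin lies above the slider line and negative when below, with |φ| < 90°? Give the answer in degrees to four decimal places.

16.9339

set_geometry: r = 58 mm, L = 173 mm, e = 3 mm; θ ← 0°
rotate_crank_by(+88°): θ ← 0° +88° = 88°
rotate_crank_by(+89°): θ ← 88° +89° = 177°
rotate_crank_by(-64°): θ ← 177° -64° = 113°
crank pin P = (r cos θ, r sin θ) = (-22.662405, 53.389282)
h = r sin θ − e = 53.389282 − 3 = 50.389282
sin φ = h / L = 50.389282 / 173 = 0.29126752
φ = arcsin(0.29126752) = 16.933856°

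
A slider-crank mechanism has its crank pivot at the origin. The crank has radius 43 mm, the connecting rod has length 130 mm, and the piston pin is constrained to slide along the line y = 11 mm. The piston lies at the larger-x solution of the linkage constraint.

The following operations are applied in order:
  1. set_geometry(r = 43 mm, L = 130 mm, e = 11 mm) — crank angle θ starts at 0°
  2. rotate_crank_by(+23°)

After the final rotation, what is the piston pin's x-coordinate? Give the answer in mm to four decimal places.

set_geometry: r = 43 mm, L = 130 mm, e = 11 mm; θ ← 0°
rotate_crank_by(+23°): θ ← 0° +23° = 23°
crank pin P = (r cos θ, r sin θ) = (39.581709, 16.801439)
h = r sin θ − e = 16.801439 − 11 = 5.801439
x = r cos θ + √(L² − h²) = 39.581709 + √(16900.0 − 33.6567) = 39.581709 + 129.870487 = 169.452195

169.4522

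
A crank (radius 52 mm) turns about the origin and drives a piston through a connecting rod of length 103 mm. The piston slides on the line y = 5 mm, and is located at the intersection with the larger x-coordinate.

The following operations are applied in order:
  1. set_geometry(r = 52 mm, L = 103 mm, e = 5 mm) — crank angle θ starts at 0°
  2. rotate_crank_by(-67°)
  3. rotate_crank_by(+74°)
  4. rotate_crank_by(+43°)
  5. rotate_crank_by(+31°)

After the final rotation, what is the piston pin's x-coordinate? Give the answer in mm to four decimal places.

100.1116

set_geometry: r = 52 mm, L = 103 mm, e = 5 mm; θ ← 0°
rotate_crank_by(-67°): θ ← 0° -67° = -67°
rotate_crank_by(+74°): θ ← -67° +74° = 7°
rotate_crank_by(+43°): θ ← 7° +43° = 50°
rotate_crank_by(+31°): θ ← 50° +31° = 81°
crank pin P = (r cos θ, r sin θ) = (8.134592, 51.359794)
h = r sin θ − e = 51.359794 − 5 = 46.359794
x = r cos θ + √(L² − h²) = 8.134592 + √(10609.0 − 2149.2305) = 8.134592 + 91.977005 = 100.111598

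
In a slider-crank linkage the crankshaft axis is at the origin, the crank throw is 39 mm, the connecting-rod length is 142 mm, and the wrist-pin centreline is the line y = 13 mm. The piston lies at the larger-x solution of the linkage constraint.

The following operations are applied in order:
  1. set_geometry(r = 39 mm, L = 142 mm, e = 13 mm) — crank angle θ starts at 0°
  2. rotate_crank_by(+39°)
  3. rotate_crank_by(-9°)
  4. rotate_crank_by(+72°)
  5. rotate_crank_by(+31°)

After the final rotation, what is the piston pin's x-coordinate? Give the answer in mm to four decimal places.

set_geometry: r = 39 mm, L = 142 mm, e = 13 mm; θ ← 0°
rotate_crank_by(+39°): θ ← 0° +39° = 39°
rotate_crank_by(-9°): θ ← 39° -9° = 30°
rotate_crank_by(+72°): θ ← 30° +72° = 102°
rotate_crank_by(+31°): θ ← 102° +31° = 133°
crank pin P = (r cos θ, r sin θ) = (-26.597936, 28.522794)
h = r sin θ − e = 28.522794 − 13 = 15.522794
x = r cos θ + √(L² − h²) = -26.597936 + √(20164.0 − 240.9571) = -26.597936 + 141.149009 = 114.551073

114.5511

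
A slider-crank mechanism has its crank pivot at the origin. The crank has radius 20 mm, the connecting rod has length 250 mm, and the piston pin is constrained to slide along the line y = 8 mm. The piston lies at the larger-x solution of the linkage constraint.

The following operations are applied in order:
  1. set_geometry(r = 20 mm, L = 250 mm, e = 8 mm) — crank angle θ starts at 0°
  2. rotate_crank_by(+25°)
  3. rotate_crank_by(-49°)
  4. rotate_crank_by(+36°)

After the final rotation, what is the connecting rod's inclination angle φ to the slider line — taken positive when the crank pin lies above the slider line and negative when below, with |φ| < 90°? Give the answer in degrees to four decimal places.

-0.8805

set_geometry: r = 20 mm, L = 250 mm, e = 8 mm; θ ← 0°
rotate_crank_by(+25°): θ ← 0° +25° = 25°
rotate_crank_by(-49°): θ ← 25° -49° = -24°
rotate_crank_by(+36°): θ ← -24° +36° = 12°
crank pin P = (r cos θ, r sin θ) = (19.562952, 4.158234)
h = r sin θ − e = 4.158234 − 8 = -3.841766
sin φ = h / L = -3.841766 / 250 = -0.01536706
φ = arcsin(-0.01536706) = -0.880503°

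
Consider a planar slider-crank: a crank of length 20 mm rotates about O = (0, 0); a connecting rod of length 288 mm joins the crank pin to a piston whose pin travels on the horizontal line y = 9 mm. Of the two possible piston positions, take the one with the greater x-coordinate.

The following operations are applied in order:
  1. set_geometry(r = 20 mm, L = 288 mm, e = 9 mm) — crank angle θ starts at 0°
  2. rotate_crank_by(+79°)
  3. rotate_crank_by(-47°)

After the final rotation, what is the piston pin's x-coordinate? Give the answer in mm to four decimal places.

304.9565

set_geometry: r = 20 mm, L = 288 mm, e = 9 mm; θ ← 0°
rotate_crank_by(+79°): θ ← 0° +79° = 79°
rotate_crank_by(-47°): θ ← 79° -47° = 32°
crank pin P = (r cos θ, r sin θ) = (16.960962, 10.598385)
h = r sin θ − e = 10.598385 − 9 = 1.598385
x = r cos θ + √(L² − h²) = 16.960962 + √(82944.0 − 2.5548) = 16.960962 + 287.995564 = 304.956526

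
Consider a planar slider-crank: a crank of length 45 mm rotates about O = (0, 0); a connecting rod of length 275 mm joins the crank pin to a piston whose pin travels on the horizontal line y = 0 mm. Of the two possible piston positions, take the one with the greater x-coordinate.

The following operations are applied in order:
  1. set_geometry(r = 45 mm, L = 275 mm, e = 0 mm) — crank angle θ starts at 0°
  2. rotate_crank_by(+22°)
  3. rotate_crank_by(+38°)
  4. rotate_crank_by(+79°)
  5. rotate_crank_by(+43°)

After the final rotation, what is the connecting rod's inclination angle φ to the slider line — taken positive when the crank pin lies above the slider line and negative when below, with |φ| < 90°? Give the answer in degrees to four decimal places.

set_geometry: r = 45 mm, L = 275 mm, e = 0 mm; θ ← 0°
rotate_crank_by(+22°): θ ← 0° +22° = 22°
rotate_crank_by(+38°): θ ← 22° +38° = 60°
rotate_crank_by(+79°): θ ← 60° +79° = 139°
rotate_crank_by(+43°): θ ← 139° +43° = 182°
crank pin P = (r cos θ, r sin θ) = (-44.972587, -1.570477)
h = r sin θ − e = -1.570477 − 0 = -1.570477
sin φ = h / L = -1.570477 / 275 = -0.00571083
φ = arcsin(-0.00571083) = -0.327208°

-0.3272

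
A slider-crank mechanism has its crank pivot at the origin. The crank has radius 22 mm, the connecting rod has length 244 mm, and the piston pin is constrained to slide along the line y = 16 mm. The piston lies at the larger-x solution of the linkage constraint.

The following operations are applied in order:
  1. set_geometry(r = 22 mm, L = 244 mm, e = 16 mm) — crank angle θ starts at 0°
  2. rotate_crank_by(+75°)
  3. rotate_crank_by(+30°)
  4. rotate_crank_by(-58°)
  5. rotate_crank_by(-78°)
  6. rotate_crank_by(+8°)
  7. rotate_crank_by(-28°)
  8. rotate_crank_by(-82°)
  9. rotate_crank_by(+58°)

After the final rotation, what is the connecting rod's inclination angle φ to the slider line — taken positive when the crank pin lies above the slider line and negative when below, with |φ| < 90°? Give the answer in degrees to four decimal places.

-8.7814

set_geometry: r = 22 mm, L = 244 mm, e = 16 mm; θ ← 0°
rotate_crank_by(+75°): θ ← 0° +75° = 75°
rotate_crank_by(+30°): θ ← 75° +30° = 105°
rotate_crank_by(-58°): θ ← 105° -58° = 47°
rotate_crank_by(-78°): θ ← 47° -78° = -31°
rotate_crank_by(+8°): θ ← -31° +8° = -23°
rotate_crank_by(-28°): θ ← -23° -28° = -51°
rotate_crank_by(-82°): θ ← -51° -82° = -133°
rotate_crank_by(+58°): θ ← -133° +58° = -75°
crank pin P = (r cos θ, r sin θ) = (5.694019, -21.250368)
h = r sin θ − e = -21.250368 − 16 = -37.250368
sin φ = h / L = -37.250368 / 244 = -0.15266544
φ = arcsin(-0.15266544) = -8.781425°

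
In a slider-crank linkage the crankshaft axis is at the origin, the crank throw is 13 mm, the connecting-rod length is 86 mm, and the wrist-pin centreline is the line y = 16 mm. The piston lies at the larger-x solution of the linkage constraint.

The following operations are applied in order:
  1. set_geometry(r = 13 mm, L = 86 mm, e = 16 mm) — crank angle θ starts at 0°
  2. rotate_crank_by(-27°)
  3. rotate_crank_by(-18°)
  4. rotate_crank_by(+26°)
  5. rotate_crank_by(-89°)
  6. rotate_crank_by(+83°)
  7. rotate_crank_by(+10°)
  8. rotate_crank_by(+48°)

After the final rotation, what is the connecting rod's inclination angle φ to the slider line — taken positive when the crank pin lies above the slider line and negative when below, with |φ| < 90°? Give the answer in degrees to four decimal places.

set_geometry: r = 13 mm, L = 86 mm, e = 16 mm; θ ← 0°
rotate_crank_by(-27°): θ ← 0° -27° = -27°
rotate_crank_by(-18°): θ ← -27° -18° = -45°
rotate_crank_by(+26°): θ ← -45° +26° = -19°
rotate_crank_by(-89°): θ ← -19° -89° = -108°
rotate_crank_by(+83°): θ ← -108° +83° = -25°
rotate_crank_by(+10°): θ ← -25° +10° = -15°
rotate_crank_by(+48°): θ ← -15° +48° = 33°
crank pin P = (r cos θ, r sin θ) = (10.902717, 7.080307)
h = r sin θ − e = 7.080307 − 16 = -8.919693
sin φ = h / L = -8.919693 / 86 = -0.10371736
φ = arcsin(-0.10371736) = -5.953273°

-5.9533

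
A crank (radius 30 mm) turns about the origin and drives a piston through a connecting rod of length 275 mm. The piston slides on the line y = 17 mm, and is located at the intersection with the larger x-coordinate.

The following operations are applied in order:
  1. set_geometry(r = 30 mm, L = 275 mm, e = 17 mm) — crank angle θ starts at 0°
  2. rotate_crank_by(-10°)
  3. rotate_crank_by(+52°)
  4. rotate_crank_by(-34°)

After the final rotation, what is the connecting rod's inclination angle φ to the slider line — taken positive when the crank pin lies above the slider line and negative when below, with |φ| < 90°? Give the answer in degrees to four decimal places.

set_geometry: r = 30 mm, L = 275 mm, e = 17 mm; θ ← 0°
rotate_crank_by(-10°): θ ← 0° -10° = -10°
rotate_crank_by(+52°): θ ← -10° +52° = 42°
rotate_crank_by(-34°): θ ← 42° -34° = 8°
crank pin P = (r cos θ, r sin θ) = (29.708042, 4.175193)
h = r sin θ − e = 4.175193 − 17 = -12.824807
sin φ = h / L = -12.824807 / 275 = -0.04663566
φ = arcsin(-0.04663566) = -2.672996°

-2.6730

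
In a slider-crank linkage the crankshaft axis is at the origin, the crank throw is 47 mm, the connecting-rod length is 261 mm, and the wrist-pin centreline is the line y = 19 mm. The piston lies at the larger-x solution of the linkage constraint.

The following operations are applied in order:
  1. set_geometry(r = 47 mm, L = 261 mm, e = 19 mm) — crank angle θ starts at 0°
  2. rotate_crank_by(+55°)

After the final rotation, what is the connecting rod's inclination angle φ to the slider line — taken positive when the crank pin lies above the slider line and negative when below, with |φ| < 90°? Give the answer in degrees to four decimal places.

4.2847

set_geometry: r = 47 mm, L = 261 mm, e = 19 mm; θ ← 0°
rotate_crank_by(+55°): θ ← 0° +55° = 55°
crank pin P = (r cos θ, r sin θ) = (26.958093, 38.500146)
h = r sin θ − e = 38.500146 − 19 = 19.500146
sin φ = h / L = 19.500146 / 261 = 0.07471320
φ = arcsin(0.07471320) = 4.284744°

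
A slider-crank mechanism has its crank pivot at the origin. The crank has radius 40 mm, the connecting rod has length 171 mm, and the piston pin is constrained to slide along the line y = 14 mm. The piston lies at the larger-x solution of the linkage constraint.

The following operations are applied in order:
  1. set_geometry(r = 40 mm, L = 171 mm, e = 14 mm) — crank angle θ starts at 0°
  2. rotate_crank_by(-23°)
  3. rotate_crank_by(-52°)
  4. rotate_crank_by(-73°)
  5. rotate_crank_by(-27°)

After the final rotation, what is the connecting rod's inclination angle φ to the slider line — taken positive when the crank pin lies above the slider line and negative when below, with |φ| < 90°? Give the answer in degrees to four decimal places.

set_geometry: r = 40 mm, L = 171 mm, e = 14 mm; θ ← 0°
rotate_crank_by(-23°): θ ← 0° -23° = -23°
rotate_crank_by(-52°): θ ← -23° -52° = -75°
rotate_crank_by(-73°): θ ← -75° -73° = -148°
rotate_crank_by(-27°): θ ← -148° -27° = -175°
crank pin P = (r cos θ, r sin θ) = (-39.847788, -3.486230)
h = r sin θ − e = -3.486230 − 14 = -17.486230
sin φ = h / L = -17.486230 / 171 = -0.10225865
φ = arcsin(-0.10225865) = -5.869249°

-5.8692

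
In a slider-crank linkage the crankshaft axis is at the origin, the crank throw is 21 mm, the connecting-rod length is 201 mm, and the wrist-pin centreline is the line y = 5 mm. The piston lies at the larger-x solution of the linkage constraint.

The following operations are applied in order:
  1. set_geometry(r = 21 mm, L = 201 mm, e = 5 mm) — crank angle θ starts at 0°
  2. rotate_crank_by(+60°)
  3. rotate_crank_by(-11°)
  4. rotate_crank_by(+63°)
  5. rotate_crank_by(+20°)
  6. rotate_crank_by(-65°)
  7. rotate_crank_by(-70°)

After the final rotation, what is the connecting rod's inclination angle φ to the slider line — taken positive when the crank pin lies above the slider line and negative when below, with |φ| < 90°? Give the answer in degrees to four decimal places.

-1.7388

set_geometry: r = 21 mm, L = 201 mm, e = 5 mm; θ ← 0°
rotate_crank_by(+60°): θ ← 0° +60° = 60°
rotate_crank_by(-11°): θ ← 60° -11° = 49°
rotate_crank_by(+63°): θ ← 49° +63° = 112°
rotate_crank_by(+20°): θ ← 112° +20° = 132°
rotate_crank_by(-65°): θ ← 132° -65° = 67°
rotate_crank_by(-70°): θ ← 67° -70° = -3°
crank pin P = (r cos θ, r sin θ) = (20.971220, -1.099055)
h = r sin θ − e = -1.099055 − 5 = -6.099055
sin φ = h / L = -6.099055 / 201 = -0.03034356
φ = arcsin(-0.03034356) = -1.738825°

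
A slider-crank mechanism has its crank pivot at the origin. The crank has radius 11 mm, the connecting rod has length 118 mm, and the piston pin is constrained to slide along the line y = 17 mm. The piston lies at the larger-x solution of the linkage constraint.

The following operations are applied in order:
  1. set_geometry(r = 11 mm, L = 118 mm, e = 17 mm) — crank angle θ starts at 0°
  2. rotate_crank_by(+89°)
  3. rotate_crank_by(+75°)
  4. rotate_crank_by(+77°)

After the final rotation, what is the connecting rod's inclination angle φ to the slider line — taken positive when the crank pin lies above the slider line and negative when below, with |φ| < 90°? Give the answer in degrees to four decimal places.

set_geometry: r = 11 mm, L = 118 mm, e = 17 mm; θ ← 0°
rotate_crank_by(+89°): θ ← 0° +89° = 89°
rotate_crank_by(+75°): θ ← 89° +75° = 164°
rotate_crank_by(+77°): θ ← 164° +77° = 241°
crank pin P = (r cos θ, r sin θ) = (-5.332906, -9.620817)
h = r sin θ − e = -9.620817 − 17 = -26.620817
sin φ = h / L = -26.620817 / 118 = -0.22560014
φ = arcsin(-0.22560014) = -13.038171°

-13.0382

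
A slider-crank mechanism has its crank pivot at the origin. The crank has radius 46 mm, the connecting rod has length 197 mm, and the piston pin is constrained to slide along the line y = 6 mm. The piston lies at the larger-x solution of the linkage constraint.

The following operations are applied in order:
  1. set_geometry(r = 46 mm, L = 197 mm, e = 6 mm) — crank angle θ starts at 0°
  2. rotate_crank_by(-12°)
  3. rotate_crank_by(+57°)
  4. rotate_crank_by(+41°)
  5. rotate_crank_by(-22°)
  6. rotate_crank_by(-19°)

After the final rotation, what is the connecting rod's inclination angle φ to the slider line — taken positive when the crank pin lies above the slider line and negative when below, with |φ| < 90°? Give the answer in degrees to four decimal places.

7.7386

set_geometry: r = 46 mm, L = 197 mm, e = 6 mm; θ ← 0°
rotate_crank_by(-12°): θ ← 0° -12° = -12°
rotate_crank_by(+57°): θ ← -12° +57° = 45°
rotate_crank_by(+41°): θ ← 45° +41° = 86°
rotate_crank_by(-22°): θ ← 86° -22° = 64°
rotate_crank_by(-19°): θ ← 64° -19° = 45°
crank pin P = (r cos θ, r sin θ) = (32.526912, 32.526912)
h = r sin θ − e = 32.526912 − 6 = 26.526912
sin φ = h / L = 26.526912 / 197 = 0.13465438
φ = arcsin(0.13465438) = 7.738635°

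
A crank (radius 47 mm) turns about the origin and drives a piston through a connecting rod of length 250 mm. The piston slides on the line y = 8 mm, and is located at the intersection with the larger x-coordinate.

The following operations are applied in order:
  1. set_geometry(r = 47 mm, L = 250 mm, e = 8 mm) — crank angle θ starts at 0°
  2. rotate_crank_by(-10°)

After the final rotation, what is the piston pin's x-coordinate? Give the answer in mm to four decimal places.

295.7630

set_geometry: r = 47 mm, L = 250 mm, e = 8 mm; θ ← 0°
rotate_crank_by(-10°): θ ← 0° -10° = -10°
crank pin P = (r cos θ, r sin θ) = (46.285964, -8.161464)
h = r sin θ − e = -8.161464 − 8 = -16.161464
x = r cos θ + √(L² − h²) = 46.285964 + √(62500.0 − 261.1929) = 46.285964 + 249.477067 = 295.763032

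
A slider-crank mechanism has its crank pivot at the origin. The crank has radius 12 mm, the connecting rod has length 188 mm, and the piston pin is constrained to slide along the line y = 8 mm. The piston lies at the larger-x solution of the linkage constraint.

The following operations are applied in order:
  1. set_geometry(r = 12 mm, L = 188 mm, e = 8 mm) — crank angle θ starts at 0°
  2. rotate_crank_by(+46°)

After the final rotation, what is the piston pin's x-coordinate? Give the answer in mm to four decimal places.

set_geometry: r = 12 mm, L = 188 mm, e = 8 mm; θ ← 0°
rotate_crank_by(+46°): θ ← 0° +46° = 46°
crank pin P = (r cos θ, r sin θ) = (8.335900, 8.632078)
h = r sin θ − e = 8.632078 − 8 = 0.632078
x = r cos θ + √(L² − h²) = 8.335900 + √(35344.0 − 0.3995) = 8.335900 + 187.998937 = 196.334838

196.3348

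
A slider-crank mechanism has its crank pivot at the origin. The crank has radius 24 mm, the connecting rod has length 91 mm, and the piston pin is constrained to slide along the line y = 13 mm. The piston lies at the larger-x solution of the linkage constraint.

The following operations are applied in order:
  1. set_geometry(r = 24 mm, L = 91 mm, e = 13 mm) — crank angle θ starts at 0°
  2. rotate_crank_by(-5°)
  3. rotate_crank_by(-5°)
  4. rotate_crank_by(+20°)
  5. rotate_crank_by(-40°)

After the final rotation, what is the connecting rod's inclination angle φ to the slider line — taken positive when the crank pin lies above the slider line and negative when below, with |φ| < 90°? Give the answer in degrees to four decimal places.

set_geometry: r = 24 mm, L = 91 mm, e = 13 mm; θ ← 0°
rotate_crank_by(-5°): θ ← 0° -5° = -5°
rotate_crank_by(-5°): θ ← -5° -5° = -10°
rotate_crank_by(+20°): θ ← -10° +20° = 10°
rotate_crank_by(-40°): θ ← 10° -40° = -30°
crank pin P = (r cos θ, r sin θ) = (20.784610, -12.000000)
h = r sin θ − e = -12.000000 − 13 = -25.000000
sin φ = h / L = -25.000000 / 91 = -0.27472527
φ = arcsin(-0.27472527) = -15.945643°

-15.9456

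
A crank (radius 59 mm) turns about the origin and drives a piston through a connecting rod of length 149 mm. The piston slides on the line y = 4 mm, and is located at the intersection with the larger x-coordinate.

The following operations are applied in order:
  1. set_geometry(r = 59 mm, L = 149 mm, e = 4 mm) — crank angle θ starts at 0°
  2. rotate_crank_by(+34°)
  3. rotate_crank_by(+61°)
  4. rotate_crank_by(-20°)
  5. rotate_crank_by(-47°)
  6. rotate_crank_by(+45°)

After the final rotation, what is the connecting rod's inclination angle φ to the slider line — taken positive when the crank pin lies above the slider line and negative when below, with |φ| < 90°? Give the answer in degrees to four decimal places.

20.5990

set_geometry: r = 59 mm, L = 149 mm, e = 4 mm; θ ← 0°
rotate_crank_by(+34°): θ ← 0° +34° = 34°
rotate_crank_by(+61°): θ ← 34° +61° = 95°
rotate_crank_by(-20°): θ ← 95° -20° = 75°
rotate_crank_by(-47°): θ ← 75° -47° = 28°
rotate_crank_by(+45°): θ ← 28° +45° = 73°
crank pin P = (r cos θ, r sin θ) = (17.249931, 56.421981)
h = r sin θ − e = 56.421981 − 4 = 52.421981
sin φ = h / L = 52.421981 / 149 = 0.35182537
φ = arcsin(0.35182537) = 20.599004°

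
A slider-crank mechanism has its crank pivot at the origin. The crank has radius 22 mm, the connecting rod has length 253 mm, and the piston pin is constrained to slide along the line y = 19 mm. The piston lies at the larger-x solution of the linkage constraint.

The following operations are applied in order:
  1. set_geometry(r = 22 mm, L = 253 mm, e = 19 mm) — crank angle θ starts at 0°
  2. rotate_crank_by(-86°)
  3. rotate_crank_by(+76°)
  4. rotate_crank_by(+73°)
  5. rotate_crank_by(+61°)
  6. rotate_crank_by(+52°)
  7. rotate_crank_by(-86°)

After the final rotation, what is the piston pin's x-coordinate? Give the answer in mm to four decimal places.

set_geometry: r = 22 mm, L = 253 mm, e = 19 mm; θ ← 0°
rotate_crank_by(-86°): θ ← 0° -86° = -86°
rotate_crank_by(+76°): θ ← -86° +76° = -10°
rotate_crank_by(+73°): θ ← -10° +73° = 63°
rotate_crank_by(+61°): θ ← 63° +61° = 124°
rotate_crank_by(+52°): θ ← 124° +52° = 176°
rotate_crank_by(-86°): θ ← 176° -86° = 90°
crank pin P = (r cos θ, r sin θ) = (0.000000, 22.000000)
h = r sin θ − e = 22.000000 − 19 = 3.000000
x = r cos θ + √(L² − h²) = 0.000000 + √(64009.0 − 9.0000) = 0.000000 + 252.982213 = 252.982213

252.9822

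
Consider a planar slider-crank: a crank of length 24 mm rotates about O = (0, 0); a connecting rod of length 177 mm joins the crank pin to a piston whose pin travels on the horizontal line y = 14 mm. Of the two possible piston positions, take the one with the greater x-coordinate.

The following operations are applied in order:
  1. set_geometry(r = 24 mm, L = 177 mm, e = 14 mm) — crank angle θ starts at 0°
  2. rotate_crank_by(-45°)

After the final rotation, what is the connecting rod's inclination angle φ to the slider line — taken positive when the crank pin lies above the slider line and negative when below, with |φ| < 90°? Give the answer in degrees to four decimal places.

-10.0772

set_geometry: r = 24 mm, L = 177 mm, e = 14 mm; θ ← 0°
rotate_crank_by(-45°): θ ← 0° -45° = -45°
crank pin P = (r cos θ, r sin θ) = (16.970563, -16.970563)
h = r sin θ − e = -16.970563 − 14 = -30.970563
sin φ = h / L = -30.970563 / 177 = -0.17497493
φ = arcsin(-0.17497493) = -10.077199°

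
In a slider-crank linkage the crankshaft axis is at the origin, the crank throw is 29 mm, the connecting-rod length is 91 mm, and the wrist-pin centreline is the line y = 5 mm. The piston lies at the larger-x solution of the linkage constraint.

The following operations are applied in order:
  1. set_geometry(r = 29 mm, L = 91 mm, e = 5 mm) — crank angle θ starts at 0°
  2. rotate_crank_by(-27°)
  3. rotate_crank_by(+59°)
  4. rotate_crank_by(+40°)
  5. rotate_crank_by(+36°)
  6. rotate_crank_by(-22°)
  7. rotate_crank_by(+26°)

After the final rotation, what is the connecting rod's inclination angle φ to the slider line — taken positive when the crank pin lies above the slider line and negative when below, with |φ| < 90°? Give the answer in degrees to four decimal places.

set_geometry: r = 29 mm, L = 91 mm, e = 5 mm; θ ← 0°
rotate_crank_by(-27°): θ ← 0° -27° = -27°
rotate_crank_by(+59°): θ ← -27° +59° = 32°
rotate_crank_by(+40°): θ ← 32° +40° = 72°
rotate_crank_by(+36°): θ ← 72° +36° = 108°
rotate_crank_by(-22°): θ ← 108° -22° = 86°
rotate_crank_by(+26°): θ ← 86° +26° = 112°
crank pin P = (r cos θ, r sin θ) = (-10.863591, 26.888332)
h = r sin θ − e = 26.888332 − 5 = 21.888332
sin φ = h / L = 21.888332 / 91 = 0.24053112
φ = arcsin(0.24053112) = 13.917890°

13.9179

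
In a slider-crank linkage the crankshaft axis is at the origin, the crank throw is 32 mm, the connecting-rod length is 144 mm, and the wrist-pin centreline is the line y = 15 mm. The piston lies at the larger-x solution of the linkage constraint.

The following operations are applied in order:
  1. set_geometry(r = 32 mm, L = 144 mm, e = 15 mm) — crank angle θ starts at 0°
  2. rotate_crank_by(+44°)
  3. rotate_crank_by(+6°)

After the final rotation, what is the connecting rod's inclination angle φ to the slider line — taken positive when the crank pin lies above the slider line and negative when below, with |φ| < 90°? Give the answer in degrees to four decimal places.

3.7880

set_geometry: r = 32 mm, L = 144 mm, e = 15 mm; θ ← 0°
rotate_crank_by(+44°): θ ← 0° +44° = 44°
rotate_crank_by(+6°): θ ← 44° +6° = 50°
crank pin P = (r cos θ, r sin θ) = (20.569204, 24.513422)
h = r sin θ − e = 24.513422 − 15 = 9.513422
sin φ = h / L = 9.513422 / 144 = 0.06606543
φ = arcsin(0.06606543) = 3.788029°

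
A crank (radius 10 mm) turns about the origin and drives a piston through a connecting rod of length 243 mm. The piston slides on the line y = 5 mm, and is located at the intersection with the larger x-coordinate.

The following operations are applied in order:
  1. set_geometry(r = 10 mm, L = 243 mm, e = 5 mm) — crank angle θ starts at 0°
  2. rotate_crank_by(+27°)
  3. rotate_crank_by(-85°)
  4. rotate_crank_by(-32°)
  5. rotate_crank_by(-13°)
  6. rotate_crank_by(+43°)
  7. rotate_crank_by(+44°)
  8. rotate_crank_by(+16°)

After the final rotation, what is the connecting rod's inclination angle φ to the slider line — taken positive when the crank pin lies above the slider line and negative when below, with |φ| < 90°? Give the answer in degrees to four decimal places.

set_geometry: r = 10 mm, L = 243 mm, e = 5 mm; θ ← 0°
rotate_crank_by(+27°): θ ← 0° +27° = 27°
rotate_crank_by(-85°): θ ← 27° -85° = -58°
rotate_crank_by(-32°): θ ← -58° -32° = -90°
rotate_crank_by(-13°): θ ← -90° -13° = -103°
rotate_crank_by(+43°): θ ← -103° +43° = -60°
rotate_crank_by(+44°): θ ← -60° +44° = -16°
rotate_crank_by(+16°): θ ← -16° +16° = 0°
crank pin P = (r cos θ, r sin θ) = (10.000000, 0.000000)
h = r sin θ − e = 0.000000 − 5 = -5.000000
sin φ = h / L = -5.000000 / 243 = -0.02057613
φ = arcsin(-0.02057613) = -1.179009°

-1.1790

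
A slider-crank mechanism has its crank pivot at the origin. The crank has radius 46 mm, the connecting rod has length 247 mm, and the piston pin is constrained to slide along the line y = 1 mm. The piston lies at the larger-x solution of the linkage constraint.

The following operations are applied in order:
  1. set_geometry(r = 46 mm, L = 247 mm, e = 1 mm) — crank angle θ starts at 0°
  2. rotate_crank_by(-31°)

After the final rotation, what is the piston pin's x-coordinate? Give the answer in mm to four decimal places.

set_geometry: r = 46 mm, L = 247 mm, e = 1 mm; θ ← 0°
rotate_crank_by(-31°): θ ← 0° -31° = -31°
crank pin P = (r cos θ, r sin θ) = (39.429696, -23.691751)
h = r sin θ − e = -23.691751 − 1 = -24.691751
x = r cos θ + √(L² − h²) = 39.429696 + √(61009.0 − 609.6826) = 39.429696 + 245.762726 = 285.192422

285.1924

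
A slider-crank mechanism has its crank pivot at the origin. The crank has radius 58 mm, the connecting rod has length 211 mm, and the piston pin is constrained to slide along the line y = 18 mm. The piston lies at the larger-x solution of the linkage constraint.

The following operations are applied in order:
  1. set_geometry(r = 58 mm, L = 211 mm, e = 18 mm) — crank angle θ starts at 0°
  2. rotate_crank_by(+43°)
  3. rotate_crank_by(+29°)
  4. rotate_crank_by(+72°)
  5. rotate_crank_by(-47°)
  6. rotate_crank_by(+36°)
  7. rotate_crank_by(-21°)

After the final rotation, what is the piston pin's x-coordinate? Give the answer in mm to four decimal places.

set_geometry: r = 58 mm, L = 211 mm, e = 18 mm; θ ← 0°
rotate_crank_by(+43°): θ ← 0° +43° = 43°
rotate_crank_by(+29°): θ ← 43° +29° = 72°
rotate_crank_by(+72°): θ ← 72° +72° = 144°
rotate_crank_by(-47°): θ ← 144° -47° = 97°
rotate_crank_by(+36°): θ ← 97° +36° = 133°
rotate_crank_by(-21°): θ ← 133° -21° = 112°
crank pin P = (r cos θ, r sin θ) = (-21.727182, 53.776664)
h = r sin θ − e = 53.776664 − 18 = 35.776664
x = r cos θ + √(L² − h²) = -21.727182 + √(44521.0 − 1279.9697) = -21.727182 + 207.944777 = 186.217595

186.2176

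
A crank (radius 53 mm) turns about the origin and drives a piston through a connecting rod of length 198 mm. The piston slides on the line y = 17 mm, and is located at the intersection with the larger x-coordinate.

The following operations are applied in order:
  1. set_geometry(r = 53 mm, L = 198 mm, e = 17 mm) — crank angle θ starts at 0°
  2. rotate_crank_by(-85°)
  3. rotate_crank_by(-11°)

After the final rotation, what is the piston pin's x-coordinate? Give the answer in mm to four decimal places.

179.7829

set_geometry: r = 53 mm, L = 198 mm, e = 17 mm; θ ← 0°
rotate_crank_by(-85°): θ ← 0° -85° = -85°
rotate_crank_by(-11°): θ ← -85° -11° = -96°
crank pin P = (r cos θ, r sin θ) = (-5.540009, -52.709660)
h = r sin θ − e = -52.709660 − 17 = -69.709660
x = r cos θ + √(L² − h²) = -5.540009 + √(39204.0 − 4859.4368) = -5.540009 + 185.322862 = 179.782854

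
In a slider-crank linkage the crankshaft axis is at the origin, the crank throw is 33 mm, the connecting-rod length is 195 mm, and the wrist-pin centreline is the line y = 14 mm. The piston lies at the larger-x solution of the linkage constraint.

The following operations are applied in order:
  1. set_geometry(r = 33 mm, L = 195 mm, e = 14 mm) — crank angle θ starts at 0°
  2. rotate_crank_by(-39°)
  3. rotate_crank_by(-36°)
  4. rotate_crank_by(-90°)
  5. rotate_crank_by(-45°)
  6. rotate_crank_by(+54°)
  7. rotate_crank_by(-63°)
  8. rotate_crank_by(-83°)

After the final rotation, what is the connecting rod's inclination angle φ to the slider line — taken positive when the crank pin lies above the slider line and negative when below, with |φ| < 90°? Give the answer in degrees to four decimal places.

4.1128

set_geometry: r = 33 mm, L = 195 mm, e = 14 mm; θ ← 0°
rotate_crank_by(-39°): θ ← 0° -39° = -39°
rotate_crank_by(-36°): θ ← -39° -36° = -75°
rotate_crank_by(-90°): θ ← -75° -90° = -165°
rotate_crank_by(-45°): θ ← -165° -45° = -210°
rotate_crank_by(+54°): θ ← -210° +54° = -156°
rotate_crank_by(-63°): θ ← -156° -63° = -219°
rotate_crank_by(-83°): θ ← -219° -83° = -302°
crank pin P = (r cos θ, r sin θ) = (17.487336, 27.985587)
h = r sin θ − e = 27.985587 − 14 = 13.985587
sin φ = h / L = 13.985587 / 195 = 0.07172096
φ = arcsin(0.07172096) = 4.112839°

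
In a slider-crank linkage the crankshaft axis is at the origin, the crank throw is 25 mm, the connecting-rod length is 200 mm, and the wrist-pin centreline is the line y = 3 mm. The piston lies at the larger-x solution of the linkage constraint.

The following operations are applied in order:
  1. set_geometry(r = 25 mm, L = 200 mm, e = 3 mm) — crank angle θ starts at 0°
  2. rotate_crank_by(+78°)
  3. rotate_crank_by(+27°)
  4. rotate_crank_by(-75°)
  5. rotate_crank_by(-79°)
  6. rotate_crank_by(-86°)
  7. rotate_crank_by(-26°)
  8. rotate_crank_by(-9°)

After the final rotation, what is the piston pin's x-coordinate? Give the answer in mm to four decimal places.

set_geometry: r = 25 mm, L = 200 mm, e = 3 mm; θ ← 0°
rotate_crank_by(+78°): θ ← 0° +78° = 78°
rotate_crank_by(+27°): θ ← 78° +27° = 105°
rotate_crank_by(-75°): θ ← 105° -75° = 30°
rotate_crank_by(-79°): θ ← 30° -79° = -49°
rotate_crank_by(-86°): θ ← -49° -86° = -135°
rotate_crank_by(-26°): θ ← -135° -26° = -161°
rotate_crank_by(-9°): θ ← -161° -9° = -170°
crank pin P = (r cos θ, r sin θ) = (-24.620194, -4.341204)
h = r sin θ − e = -4.341204 − 3 = -7.341204
x = r cos θ + √(L² − h²) = -24.620194 + √(40000.0 − 53.8933) = -24.620194 + 199.865221 = 175.245028

175.2450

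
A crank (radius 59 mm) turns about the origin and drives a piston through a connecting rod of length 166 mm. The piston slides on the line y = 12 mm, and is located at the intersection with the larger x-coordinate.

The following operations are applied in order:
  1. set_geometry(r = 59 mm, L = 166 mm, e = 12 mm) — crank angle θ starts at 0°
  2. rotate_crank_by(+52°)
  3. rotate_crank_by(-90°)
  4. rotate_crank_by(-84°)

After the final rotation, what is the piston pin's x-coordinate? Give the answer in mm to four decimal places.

set_geometry: r = 59 mm, L = 166 mm, e = 12 mm; θ ← 0°
rotate_crank_by(+52°): θ ← 0° +52° = 52°
rotate_crank_by(-90°): θ ← 52° -90° = -38°
rotate_crank_by(-84°): θ ← -38° -84° = -122°
crank pin P = (r cos θ, r sin θ) = (-31.265237, -50.034838)
h = r sin θ − e = -50.034838 − 12 = -62.034838
x = r cos θ + √(L² − h²) = -31.265237 + √(27556.0 − 3848.3211) = -31.265237 + 153.972981 = 122.707745

122.7077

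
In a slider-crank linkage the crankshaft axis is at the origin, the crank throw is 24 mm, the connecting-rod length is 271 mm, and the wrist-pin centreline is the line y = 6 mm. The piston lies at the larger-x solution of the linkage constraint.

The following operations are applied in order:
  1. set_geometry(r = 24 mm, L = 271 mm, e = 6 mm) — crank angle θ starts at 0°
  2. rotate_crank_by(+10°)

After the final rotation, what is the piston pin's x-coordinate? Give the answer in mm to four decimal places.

294.6292

set_geometry: r = 24 mm, L = 271 mm, e = 6 mm; θ ← 0°
rotate_crank_by(+10°): θ ← 0° +10° = 10°
crank pin P = (r cos θ, r sin θ) = (23.635386, 4.167556)
h = r sin θ − e = 4.167556 − 6 = -1.832444
x = r cos θ + √(L² − h²) = 23.635386 + √(73441.0 − 3.3579) = 23.635386 + 270.993805 = 294.629191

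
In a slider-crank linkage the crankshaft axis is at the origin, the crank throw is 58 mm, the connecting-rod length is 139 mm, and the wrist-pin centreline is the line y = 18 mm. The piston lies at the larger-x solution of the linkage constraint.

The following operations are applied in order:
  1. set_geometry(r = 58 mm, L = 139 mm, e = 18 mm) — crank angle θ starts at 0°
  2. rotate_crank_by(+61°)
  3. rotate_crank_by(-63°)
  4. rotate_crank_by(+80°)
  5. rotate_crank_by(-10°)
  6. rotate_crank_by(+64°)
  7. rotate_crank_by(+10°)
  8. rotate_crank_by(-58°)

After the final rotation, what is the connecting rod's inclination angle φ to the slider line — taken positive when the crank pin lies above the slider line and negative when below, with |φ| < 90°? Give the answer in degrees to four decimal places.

16.5878

set_geometry: r = 58 mm, L = 139 mm, e = 18 mm; θ ← 0°
rotate_crank_by(+61°): θ ← 0° +61° = 61°
rotate_crank_by(-63°): θ ← 61° -63° = -2°
rotate_crank_by(+80°): θ ← -2° +80° = 78°
rotate_crank_by(-10°): θ ← 78° -10° = 68°
rotate_crank_by(+64°): θ ← 68° +64° = 132°
rotate_crank_by(+10°): θ ← 132° +10° = 142°
rotate_crank_by(-58°): θ ← 142° -58° = 84°
crank pin P = (r cos θ, r sin θ) = (6.062651, 57.682270)
h = r sin θ − e = 57.682270 − 18 = 39.682270
sin φ = h / L = 39.682270 / 139 = 0.28548396
φ = arcsin(0.28548396) = 16.587779°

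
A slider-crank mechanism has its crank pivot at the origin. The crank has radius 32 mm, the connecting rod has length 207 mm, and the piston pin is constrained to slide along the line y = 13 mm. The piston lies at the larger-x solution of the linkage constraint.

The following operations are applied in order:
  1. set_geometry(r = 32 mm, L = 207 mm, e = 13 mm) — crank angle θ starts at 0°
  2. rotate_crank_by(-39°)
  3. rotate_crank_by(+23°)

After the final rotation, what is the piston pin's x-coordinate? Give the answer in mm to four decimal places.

set_geometry: r = 32 mm, L = 207 mm, e = 13 mm; θ ← 0°
rotate_crank_by(-39°): θ ← 0° -39° = -39°
rotate_crank_by(+23°): θ ← -39° +23° = -16°
crank pin P = (r cos θ, r sin θ) = (30.760374, -8.820395)
h = r sin θ − e = -8.820395 − 13 = -21.820395
x = r cos θ + √(L² − h²) = 30.760374 + √(42849.0 − 476.1297) = 30.760374 + 205.846716 = 236.607090

236.6071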